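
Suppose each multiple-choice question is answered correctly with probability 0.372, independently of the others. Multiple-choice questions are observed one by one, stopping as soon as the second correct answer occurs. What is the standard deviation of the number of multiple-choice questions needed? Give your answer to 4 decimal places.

3.0127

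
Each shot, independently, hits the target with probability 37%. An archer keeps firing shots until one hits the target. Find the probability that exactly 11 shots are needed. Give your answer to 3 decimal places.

0.004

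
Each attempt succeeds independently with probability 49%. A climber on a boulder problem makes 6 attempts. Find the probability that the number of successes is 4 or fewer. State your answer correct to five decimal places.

X ~ Binomial(6, 0.49); P(X ≤ 4) = Σ C(6,k) p^k (1−p)^(6−k) over k:
  k=0: C(6,0)·0.49^0·0.51^6 = 0.0175963
  k=1: C(6,1)·0.49^1·0.51^5 = 0.1014374
  k=2: C(6,2)·0.49^2·0.51^4 = 0.2436487
  k=3: C(6,3)·0.49^3·0.51^3 = 0.3121251
  k=4: C(6,4)·0.49^4·0.51^2 = 0.2249137
Total = 0.8997213

0.89972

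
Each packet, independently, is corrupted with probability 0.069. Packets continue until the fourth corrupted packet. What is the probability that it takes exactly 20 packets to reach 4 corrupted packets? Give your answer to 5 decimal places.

0.00700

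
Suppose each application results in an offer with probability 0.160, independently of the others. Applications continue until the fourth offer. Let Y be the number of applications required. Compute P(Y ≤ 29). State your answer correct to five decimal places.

0.70379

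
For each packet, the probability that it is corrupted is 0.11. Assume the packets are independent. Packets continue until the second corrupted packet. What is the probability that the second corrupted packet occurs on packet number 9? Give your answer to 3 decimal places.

0.043

Y = trial on which the second success occurs; negative binomial, r=2, p=0.11.
P(Y=9) = C(8,1) · p^2 · (1−p)^7
= 8 · 0.0121 · 0.44231 = 0.04282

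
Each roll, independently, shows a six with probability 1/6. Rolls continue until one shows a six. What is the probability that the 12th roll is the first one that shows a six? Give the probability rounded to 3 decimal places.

0.022

Geometric (trials to first success), p = 0.166667.
P(Y = 12) = (1−p)^11 · p = 0.13459 · 0.166667 = 0.02243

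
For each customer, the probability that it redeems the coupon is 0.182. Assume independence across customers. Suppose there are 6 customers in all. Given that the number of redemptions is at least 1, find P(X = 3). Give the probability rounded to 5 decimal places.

X ~ Binomial(6, 0.182). Want P(X=3 | X≥1) = P(X=3) / P(X≥1).
P(X=3) = C(6,3)·0.182^3·0.818^3 = 0.0659939
P(X≥1) = 1 − 0.2995848 = 0.7004152
Ratio = 0.0659939 / 0.7004152 = 0.0942212

0.09422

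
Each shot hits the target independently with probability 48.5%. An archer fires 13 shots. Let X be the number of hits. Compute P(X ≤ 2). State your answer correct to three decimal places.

0.015

X ~ Binomial(13, 0.485); P(X ≤ 2) = Σ C(13,k) p^k (1−p)^(13−k) over k:
  k=0: C(13,0)·0.485^0·0.515^13 = 0.00018
  k=1: C(13,1)·0.485^1·0.515^12 = 0.00219
  k=2: C(13,2)·0.485^2·0.515^11 = 0.01240
Total = 0.01477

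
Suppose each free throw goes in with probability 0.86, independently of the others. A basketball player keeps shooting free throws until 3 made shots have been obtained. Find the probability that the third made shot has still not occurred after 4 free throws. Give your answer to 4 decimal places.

0.0968

Needing more than 4 free throws ⇔ fewer than 3 successes in the first 4. With X ~ Binomial(4, 0.86), P(Y > 4) = P(X ≤ 2).
  k=0: C(4,0)·0.86^0·0.14^4 = 0.000384
  k=1: C(4,1)·0.86^1·0.14^3 = 0.009439
  k=2: C(4,2)·0.86^2·0.14^2 = 0.086977
P(X ≤ 2) = 0.096800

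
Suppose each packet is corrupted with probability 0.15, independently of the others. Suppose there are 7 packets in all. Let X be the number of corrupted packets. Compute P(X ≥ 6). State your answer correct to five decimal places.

X ~ Binomial(7, 0.15); P(X ≥ 6) = Σ C(7,k) p^k (1−p)^(7−k) over k:
  k=6: C(7,6)·0.15^6·0.85^1 = 0.0000678
  k=7: C(7,7)·0.15^7·0.85^0 = 0.0000017
Total = 0.0000695

0.00007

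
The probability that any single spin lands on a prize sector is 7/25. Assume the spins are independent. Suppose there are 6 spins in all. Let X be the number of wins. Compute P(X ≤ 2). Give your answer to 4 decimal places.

0.7804

X ~ Binomial(6, 0.28); P(X ≤ 2) = Σ C(6,k) p^k (1−p)^(6−k) over k:
  k=0: C(6,0)·0.28^0·0.72^6 = 0.139314
  k=1: C(6,1)·0.28^1·0.72^5 = 0.325066
  k=2: C(6,2)·0.28^2·0.72^4 = 0.316037
Total = 0.780417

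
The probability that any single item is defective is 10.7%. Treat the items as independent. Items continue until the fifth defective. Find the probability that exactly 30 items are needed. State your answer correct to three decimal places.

0.020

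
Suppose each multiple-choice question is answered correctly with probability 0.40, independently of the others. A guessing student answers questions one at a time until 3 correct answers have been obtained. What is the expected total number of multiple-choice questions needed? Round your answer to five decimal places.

Y = total multiple-choice questions until the third success; negative binomial with r=3, p=0.40.
E[Y] = r / p = 3 / 0.40 = 7.5000000

7.50000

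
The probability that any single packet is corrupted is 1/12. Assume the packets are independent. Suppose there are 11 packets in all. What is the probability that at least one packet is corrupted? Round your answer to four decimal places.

0.6160

P(at least one) = 1 − P(none) = 1 − (1 − 0.083333)^11
= 1 − 0.383995 = 0.616005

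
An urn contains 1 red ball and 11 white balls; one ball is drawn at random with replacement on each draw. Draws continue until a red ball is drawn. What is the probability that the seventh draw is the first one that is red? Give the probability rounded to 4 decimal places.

0.0494

Geometric (trials to first success), p = 0.083333.
P(Y = 7) = (1−p)^6 · p = 0.59329 · 0.083333 = 0.049441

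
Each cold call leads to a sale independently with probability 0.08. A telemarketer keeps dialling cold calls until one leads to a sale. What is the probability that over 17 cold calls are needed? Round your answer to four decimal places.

0.2423

Y = number of cold calls to the first success; geometric, p = 0.08.
P(Y > 17) = P(first 17 all fail) = (1−p)^17 = 0.242322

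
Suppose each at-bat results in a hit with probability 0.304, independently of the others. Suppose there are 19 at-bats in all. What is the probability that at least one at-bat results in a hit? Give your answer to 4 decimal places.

P(at least one) = 1 − P(none) = 1 − (1 − 0.304)^19
= 1 − 0.001022 = 0.998978

0.9990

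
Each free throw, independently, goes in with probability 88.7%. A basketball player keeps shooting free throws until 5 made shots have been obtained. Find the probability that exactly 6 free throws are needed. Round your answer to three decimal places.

0.310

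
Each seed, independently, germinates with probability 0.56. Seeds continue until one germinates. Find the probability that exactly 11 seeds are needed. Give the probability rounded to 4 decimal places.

0.0002

Geometric (trials to first success), p = 0.56.
P(Y = 11) = (1−p)^10 · p = 0.00027197 · 0.56 = 0.000152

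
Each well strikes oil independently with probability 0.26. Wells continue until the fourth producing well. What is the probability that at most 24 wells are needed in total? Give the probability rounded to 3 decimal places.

0.905

Finishing within 24 wells ⇔ at least 4 successes in the first 24. With X ~ Binomial(24, 0.26), P(Y ≤ 24) = 1 − P(X ≤ 3).
  k=0: C(24,0)·0.26^0·0.74^24 = 0.00073
  k=1: C(24,1)·0.26^1·0.74^23 = 0.00613
  k=2: C(24,2)·0.26^2·0.74^22 = 0.02477
  k=3: C(24,3)·0.26^3·0.74^21 = 0.06383
1 − 0.09546 = 0.90454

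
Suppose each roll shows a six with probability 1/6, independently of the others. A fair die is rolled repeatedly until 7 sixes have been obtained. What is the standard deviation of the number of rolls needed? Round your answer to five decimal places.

14.49138

Y = total rolls until the seventh success; negative binomial with r=7, p=0.166667.
SD(Y) = √[r(1−p)/p²] = √(210.0000000) = 14.4913767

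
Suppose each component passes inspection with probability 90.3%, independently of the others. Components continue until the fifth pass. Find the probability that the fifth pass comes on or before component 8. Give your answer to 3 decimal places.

0.996

Finishing within 8 components ⇔ at least 5 successes in the first 8. With X ~ Binomial(8, 0.903), P(Y ≤ 8) = 1 − P(X ≤ 4).
  k=0: C(8,0)·0.903^0·0.097^8 = 0.00000
  k=1: C(8,1)·0.903^1·0.097^7 = 0.00000
  k=2: C(8,2)·0.903^2·0.097^6 = 0.00002
  k=3: C(8,3)·0.903^3·0.097^5 = 0.00035
  k=4: C(8,4)·0.903^4·0.097^4 = 0.00412
1 − 0.00449 = 0.99551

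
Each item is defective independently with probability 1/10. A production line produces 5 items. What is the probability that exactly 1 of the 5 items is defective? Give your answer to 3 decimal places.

X ~ Binomial(n=5, p=0.10).
P(X=1) = C(5,1) · p^1 · (1−p)^4
= 5 · 0.1 · 0.6561 = 0.32805

0.328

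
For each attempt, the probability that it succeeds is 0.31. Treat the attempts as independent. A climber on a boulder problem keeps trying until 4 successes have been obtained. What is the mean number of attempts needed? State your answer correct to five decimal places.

Y = total attempts until the fourth success; negative binomial with r=4, p=0.31.
E[Y] = r / p = 4 / 0.31 = 12.9032258

12.90323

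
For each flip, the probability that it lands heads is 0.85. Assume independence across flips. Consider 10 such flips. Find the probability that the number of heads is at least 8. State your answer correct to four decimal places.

0.8202

X ~ Binomial(10, 0.85); P(X ≥ 8) = Σ C(10,k) p^k (1−p)^(10−k) over k:
  k=8: C(10,8)·0.85^8·0.15^2 = 0.275897
  k=9: C(10,9)·0.85^9·0.15^1 = 0.347425
  k=10: C(10,10)·0.85^10·0.15^0 = 0.196874
Total = 0.820196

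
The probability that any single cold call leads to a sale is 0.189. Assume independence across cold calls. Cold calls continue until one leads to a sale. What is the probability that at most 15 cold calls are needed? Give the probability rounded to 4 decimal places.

Y = number of cold calls to the first success; geometric, p = 0.189.
P(Y ≤ 15) = 1 − (1−p)^15 = 1 − 0.043183 = 0.956817

0.9568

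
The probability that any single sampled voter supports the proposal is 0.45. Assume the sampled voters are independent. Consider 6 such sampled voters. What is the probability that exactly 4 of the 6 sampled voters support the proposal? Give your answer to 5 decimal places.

0.18607

X ~ Binomial(n=6, p=0.45).
P(X=4) = C(6,4) · p^4 · (1−p)^2
= 15 · 0.041006 · 0.3025 = 0.1860659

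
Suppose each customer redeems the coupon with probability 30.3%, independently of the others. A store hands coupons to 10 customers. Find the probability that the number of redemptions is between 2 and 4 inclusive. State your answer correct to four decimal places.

0.6998

X ~ Binomial(10, 0.303); P(2 ≤ X ≤ 4) = Σ C(10,k) p^k (1−p)^(10−k) over k:
  k=2: C(10,2)·0.303^2·0.697^8 = 0.230123
  k=3: C(10,3)·0.303^3·0.697^7 = 0.266771
  k=4: C(10,4)·0.303^4·0.697^6 = 0.202949
Total = 0.699843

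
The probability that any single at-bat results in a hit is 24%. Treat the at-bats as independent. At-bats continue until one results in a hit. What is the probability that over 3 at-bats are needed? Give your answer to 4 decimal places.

0.4390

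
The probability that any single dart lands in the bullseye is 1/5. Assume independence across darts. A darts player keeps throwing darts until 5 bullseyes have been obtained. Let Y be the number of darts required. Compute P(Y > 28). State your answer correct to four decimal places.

0.3149

Needing more than 28 darts ⇔ fewer than 5 successes in the first 28. With X ~ Binomial(28, 0.20), P(Y > 28) = P(X ≤ 4).
  k=0: C(28,0)·0.20^0·0.80^28 = 0.001934
  k=1: C(28,1)·0.20^1·0.80^27 = 0.013540
  k=2: C(28,2)·0.20^2·0.80^26 = 0.045697
  k=3: C(28,3)·0.20^3·0.80^25 = 0.099011
  k=4: C(28,4)·0.20^4·0.80^24 = 0.154705
P(X ≤ 4) = 0.314887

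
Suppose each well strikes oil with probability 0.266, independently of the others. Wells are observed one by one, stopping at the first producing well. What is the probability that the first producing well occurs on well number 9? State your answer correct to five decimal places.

Geometric (trials to first success), p = 0.266.
P(Y = 9) = (1−p)^8 · p = 0.08425 · 0.266 = 0.0224104

0.02241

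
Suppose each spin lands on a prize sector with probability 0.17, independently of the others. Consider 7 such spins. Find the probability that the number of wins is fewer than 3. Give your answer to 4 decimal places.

0.8995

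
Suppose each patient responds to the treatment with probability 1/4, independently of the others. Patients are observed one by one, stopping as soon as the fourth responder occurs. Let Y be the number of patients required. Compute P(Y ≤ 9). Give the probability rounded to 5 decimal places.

Finishing within 9 patients ⇔ at least 4 successes in the first 9. With X ~ Binomial(9, 0.25), P(Y ≤ 9) = 1 − P(X ≤ 3).
  k=0: C(9,0)·0.25^0·0.75^9 = 0.0750847
  k=1: C(9,1)·0.25^1·0.75^8 = 0.2252541
  k=2: C(9,2)·0.25^2·0.75^7 = 0.3003387
  k=3: C(9,3)·0.25^3·0.75^6 = 0.2335968
1 − 0.8342743 = 0.1657257

0.16573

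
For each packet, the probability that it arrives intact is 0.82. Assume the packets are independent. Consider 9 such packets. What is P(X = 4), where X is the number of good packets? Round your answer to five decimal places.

X ~ Binomial(n=9, p=0.82).
P(X=4) = C(9,4) · p^4 · (1−p)^5
= 126 · 0.45212 · 0.00018896 = 0.0107644

0.01076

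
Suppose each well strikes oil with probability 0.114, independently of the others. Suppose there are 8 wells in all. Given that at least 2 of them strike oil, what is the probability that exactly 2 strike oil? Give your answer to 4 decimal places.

0.7673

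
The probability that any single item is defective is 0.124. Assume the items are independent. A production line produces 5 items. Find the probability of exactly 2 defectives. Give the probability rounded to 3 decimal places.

0.103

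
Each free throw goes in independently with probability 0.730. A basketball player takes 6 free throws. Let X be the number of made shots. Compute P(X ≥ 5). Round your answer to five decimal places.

0.48717

X ~ Binomial(6, 0.73); P(X ≥ 5) = Σ C(6,k) p^k (1−p)^(6−k) over k:
  k=5: C(6,5)·0.73^5·0.27^1 = 0.3358376
  k=6: C(6,6)·0.73^6·0.27^0 = 0.1513342
Total = 0.4871718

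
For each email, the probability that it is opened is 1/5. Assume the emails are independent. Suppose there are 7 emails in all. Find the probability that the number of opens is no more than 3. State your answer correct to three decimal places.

0.967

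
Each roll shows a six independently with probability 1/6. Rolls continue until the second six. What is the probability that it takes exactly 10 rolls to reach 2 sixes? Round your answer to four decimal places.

0.0581

Y = trial on which the second success occurs; negative binomial, r=2, p=0.166667.
P(Y=10) = C(9,1) · p^2 · (1−p)^8
= 9 · 0.027778 · 0.23257 = 0.058142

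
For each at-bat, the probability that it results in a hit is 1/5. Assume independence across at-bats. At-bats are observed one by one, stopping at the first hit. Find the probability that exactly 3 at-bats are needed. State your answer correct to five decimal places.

0.12800

Geometric (trials to first success), p = 0.20.
P(Y = 3) = (1−p)^2 · p = 0.64 · 0.20 = 0.1280000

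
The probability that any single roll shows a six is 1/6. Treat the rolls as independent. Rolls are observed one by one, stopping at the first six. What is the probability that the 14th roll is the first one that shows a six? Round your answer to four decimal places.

Geometric (trials to first success), p = 0.166667.
P(Y = 14) = (1−p)^13 · p = 0.093464 · 0.166667 = 0.015577

0.0156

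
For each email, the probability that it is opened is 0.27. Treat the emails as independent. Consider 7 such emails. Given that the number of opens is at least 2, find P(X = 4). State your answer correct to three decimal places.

0.120

X ~ Binomial(7, 0.27). Want P(X=4 | X≥2) = P(X=4) / P(X≥2).
P(X=4) = C(7,4)·0.27^4·0.73^3 = 0.07236
P(X≥2) = 1 − 0.11047 − 0.28602 = 0.60350
Ratio = 0.07236 / 0.60350 = 0.11990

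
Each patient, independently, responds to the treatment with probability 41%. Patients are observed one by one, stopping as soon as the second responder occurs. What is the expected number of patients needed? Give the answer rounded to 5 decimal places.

Y = total patients until the second success; negative binomial with r=2, p=0.41.
E[Y] = r / p = 2 / 0.41 = 4.8780488

4.87805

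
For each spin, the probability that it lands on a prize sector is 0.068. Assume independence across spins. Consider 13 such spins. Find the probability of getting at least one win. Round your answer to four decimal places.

0.5997

P(at least one) = 1 − P(none) = 1 − (1 − 0.068)^13
= 1 − 0.400320 = 0.599680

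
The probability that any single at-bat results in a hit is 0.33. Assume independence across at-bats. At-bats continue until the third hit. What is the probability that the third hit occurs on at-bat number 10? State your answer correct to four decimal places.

Y = trial on which the third success occurs; negative binomial, r=3, p=0.33.
P(Y=10) = C(9,2) · p^3 · (1−p)^7
= 36 · 0.035937 · 0.060607 = 0.078409

0.0784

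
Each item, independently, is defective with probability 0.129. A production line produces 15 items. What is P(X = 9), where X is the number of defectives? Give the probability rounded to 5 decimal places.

0.00002

X ~ Binomial(n=15, p=0.129).
P(X=9) = C(15,9) · p^9 · (1−p)^6
= 5005 · 9.8925e-09 · 0.43663 = 0.0000216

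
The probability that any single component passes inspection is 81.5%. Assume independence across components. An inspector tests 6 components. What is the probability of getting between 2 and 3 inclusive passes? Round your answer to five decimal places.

0.08022

X ~ Binomial(6, 0.815); P(2 ≤ X ≤ 3) = Σ C(6,k) p^k (1−p)^(6−k) over k:
  k=2: C(6,2)·0.815^2·0.185^4 = 0.0116706
  k=3: C(6,3)·0.815^3·0.185^3 = 0.0685517
Total = 0.0802223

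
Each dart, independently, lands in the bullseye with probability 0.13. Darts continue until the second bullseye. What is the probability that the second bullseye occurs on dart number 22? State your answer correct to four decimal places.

0.0219

Y = trial on which the second success occurs; negative binomial, r=2, p=0.13.
P(Y=22) = C(21,1) · p^2 · (1−p)^20
= 21 · 0.0169 · 0.061714 = 0.021902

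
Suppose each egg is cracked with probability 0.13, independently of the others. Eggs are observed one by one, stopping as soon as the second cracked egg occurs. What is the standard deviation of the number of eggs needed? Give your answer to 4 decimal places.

Y = total eggs until the second success; negative binomial with r=2, p=0.13.
SD(Y) = √[r(1−p)/p²] = √(102.958580) = 10.146851

10.1469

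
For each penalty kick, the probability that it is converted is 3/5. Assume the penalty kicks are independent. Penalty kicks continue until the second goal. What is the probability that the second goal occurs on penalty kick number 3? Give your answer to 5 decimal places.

Y = trial on which the second success occurs; negative binomial, r=2, p=0.60.
P(Y=3) = C(2,1) · p^2 · (1−p)^1
= 2 · 0.36 · 0.4 = 0.2880000

0.28800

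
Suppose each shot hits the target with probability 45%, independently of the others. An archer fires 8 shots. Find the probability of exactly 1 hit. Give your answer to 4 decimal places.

0.0548

X ~ Binomial(n=8, p=0.45).
P(X=1) = C(8,1) · p^1 · (1−p)^7
= 8 · 0.45 · 0.015224 = 0.054808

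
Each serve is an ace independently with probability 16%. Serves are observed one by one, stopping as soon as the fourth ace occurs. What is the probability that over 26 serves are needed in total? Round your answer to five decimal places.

0.38377

Needing more than 26 serves ⇔ fewer than 4 successes in the first 26. With X ~ Binomial(26, 0.16), P(Y > 26) = P(X ≤ 3).
  k=0: C(26,0)·0.16^0·0.84^26 = 0.0107464
  k=1: C(26,1)·0.16^1·0.84^25 = 0.0532201
  k=2: C(26,2)·0.16^2·0.84^24 = 0.1267145
  k=3: C(26,3)·0.16^3·0.84^23 = 0.1930887
P(X ≤ 3) = 0.3837696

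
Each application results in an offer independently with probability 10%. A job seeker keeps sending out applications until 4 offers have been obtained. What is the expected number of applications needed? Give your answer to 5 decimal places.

40.00000

Y = total applications until the fourth success; negative binomial with r=4, p=0.10.
E[Y] = r / p = 4 / 0.10 = 40.0000000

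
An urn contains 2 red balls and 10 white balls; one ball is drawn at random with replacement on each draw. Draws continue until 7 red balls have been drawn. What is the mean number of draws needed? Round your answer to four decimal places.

Y = total draws until the seventh success; negative binomial with r=7, p=0.166667.
E[Y] = r / p = 7 / 0.166667 = 42.000000

42.0000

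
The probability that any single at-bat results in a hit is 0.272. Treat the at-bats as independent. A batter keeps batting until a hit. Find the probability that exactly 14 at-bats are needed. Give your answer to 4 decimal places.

Geometric (trials to first success), p = 0.272.
P(Y = 14) = (1−p)^13 · p = 0.016133 · 0.272 = 0.004388

0.0044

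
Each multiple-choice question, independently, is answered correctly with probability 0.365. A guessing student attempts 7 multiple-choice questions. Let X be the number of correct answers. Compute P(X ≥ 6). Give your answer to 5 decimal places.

0.01137

X ~ Binomial(7, 0.365); P(X ≥ 6) = Σ C(7,k) p^k (1−p)^(7−k) over k:
  k=6: C(7,6)·0.365^6·0.635^1 = 0.0105106
  k=7: C(7,7)·0.365^7·0.635^0 = 0.0008631
Total = 0.0113737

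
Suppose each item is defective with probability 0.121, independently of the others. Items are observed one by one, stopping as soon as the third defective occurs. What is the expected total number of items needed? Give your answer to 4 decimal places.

24.7934

Y = total items until the third success; negative binomial with r=3, p=0.121.
E[Y] = r / p = 3 / 0.121 = 24.793388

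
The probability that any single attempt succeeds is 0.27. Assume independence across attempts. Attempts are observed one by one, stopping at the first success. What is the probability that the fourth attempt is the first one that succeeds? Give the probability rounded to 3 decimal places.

0.105

Geometric (trials to first success), p = 0.27.
P(Y = 4) = (1−p)^3 · p = 0.38902 · 0.27 = 0.10503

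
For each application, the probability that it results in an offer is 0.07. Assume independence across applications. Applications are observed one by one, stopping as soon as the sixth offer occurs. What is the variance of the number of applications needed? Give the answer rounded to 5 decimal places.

Y = total applications until the sixth success; negative binomial with r=6, p=0.07.
Var(Y) = r(1−p)/p² = 6·0.93 / 0.07² = 1138.7755102

1138.77551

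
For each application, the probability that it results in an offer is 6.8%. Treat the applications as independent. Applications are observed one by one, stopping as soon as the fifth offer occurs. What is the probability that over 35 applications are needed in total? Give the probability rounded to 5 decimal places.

Needing more than 35 applications ⇔ fewer than 5 successes in the first 35. With X ~ Binomial(35, 0.068), P(Y > 35) = P(X ≤ 4).
  k=0: C(35,0)·0.068^0·0.932^35 = 0.0850270
  k=1: C(35,1)·0.068^1·0.932^34 = 0.2171291
  k=2: C(35,2)·0.068^2·0.932^33 = 0.2693146
  k=3: C(35,3)·0.068^3·0.932^32 = 0.2161452
  k=4: C(35,4)·0.068^4·0.932^31 = 0.1261620
P(X ≤ 4) = 0.9137779

0.91378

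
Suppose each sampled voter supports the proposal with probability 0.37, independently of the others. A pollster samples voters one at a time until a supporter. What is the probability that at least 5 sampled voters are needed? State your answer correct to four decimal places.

0.1575

Y = number of sampled voters to the first success; geometric, p = 0.37.
P(Y > 4) = P(first 4 all fail) = (1−p)^4 = 0.157530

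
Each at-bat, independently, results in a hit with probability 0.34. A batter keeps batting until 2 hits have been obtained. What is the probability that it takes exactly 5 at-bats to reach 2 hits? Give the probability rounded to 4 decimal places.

0.1329

Y = trial on which the second success occurs; negative binomial, r=2, p=0.34.
P(Y=5) = C(4,1) · p^2 · (1−p)^3
= 4 · 0.1156 · 0.2875 = 0.132938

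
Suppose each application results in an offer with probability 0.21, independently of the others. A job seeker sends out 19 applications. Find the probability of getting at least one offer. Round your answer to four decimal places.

P(at least one) = 1 − P(none) = 1 − (1 − 0.21)^19
= 1 − 0.011348 = 0.988652

0.9887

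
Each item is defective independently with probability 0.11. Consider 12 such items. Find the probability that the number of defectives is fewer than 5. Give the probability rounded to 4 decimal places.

0.9935

X ~ Binomial(12, 0.11); P(X ≤ 4) = Σ C(12,k) p^k (1−p)^(12−k) over k:
  k=0: C(12,0)·0.11^0·0.89^12 = 0.246990
  k=1: C(12,1)·0.11^1·0.89^11 = 0.366323
  k=2: C(12,2)·0.11^2·0.89^10 = 0.249017
  k=3: C(12,3)·0.11^3·0.89^9 = 0.102591
  k=4: C(12,4)·0.11^4·0.89^8 = 0.028530
Total = 0.993451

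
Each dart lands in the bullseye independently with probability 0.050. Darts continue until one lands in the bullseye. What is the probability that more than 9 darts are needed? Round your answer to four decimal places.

0.6302

Y = number of darts to the first success; geometric, p = 0.05.
P(Y > 9) = P(first 9 all fail) = (1−p)^9 = 0.630249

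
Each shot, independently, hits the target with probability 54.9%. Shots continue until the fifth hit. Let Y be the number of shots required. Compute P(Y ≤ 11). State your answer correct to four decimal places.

0.8244

Finishing within 11 shots ⇔ at least 5 successes in the first 11. With X ~ Binomial(11, 0.549), P(Y ≤ 11) = 1 − P(X ≤ 4).
  k=0: C(11,0)·0.549^0·0.451^11 = 0.000157
  k=1: C(11,1)·0.549^1·0.451^10 = 0.002102
  k=2: C(11,2)·0.549^2·0.451^9 = 0.012797
  k=3: C(11,3)·0.549^3·0.451^8 = 0.046732
  k=4: C(11,4)·0.549^4·0.451^7 = 0.113773
1 − 0.175561 = 0.824439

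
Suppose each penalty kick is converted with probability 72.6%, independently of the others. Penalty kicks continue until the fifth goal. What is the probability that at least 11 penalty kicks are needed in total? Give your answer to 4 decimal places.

0.0308

Needing more than 10 penalty kicks ⇔ fewer than 5 successes in the first 10. With X ~ Binomial(10, 0.726), P(Y > 10) = P(X ≤ 4).
  k=0: C(10,0)·0.726^0·0.274^10 = 0.000002
  k=1: C(10,1)·0.726^1·0.274^9 = 0.000063
  k=2: C(10,2)·0.726^2·0.274^8 = 0.000754
  k=3: C(10,3)·0.726^3·0.274^7 = 0.005324
  k=4: C(10,4)·0.726^4·0.274^6 = 0.024687
P(X ≤ 4) = 0.030830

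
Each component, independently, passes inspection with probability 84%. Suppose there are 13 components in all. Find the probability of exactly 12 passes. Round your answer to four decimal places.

X ~ Binomial(n=13, p=0.84).
P(X=12) = C(13,12) · p^12 · (1−p)^1
= 13 · 0.12341 · 0.16 = 0.256693

0.2567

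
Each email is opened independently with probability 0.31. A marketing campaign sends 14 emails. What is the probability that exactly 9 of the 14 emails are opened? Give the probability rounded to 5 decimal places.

0.00828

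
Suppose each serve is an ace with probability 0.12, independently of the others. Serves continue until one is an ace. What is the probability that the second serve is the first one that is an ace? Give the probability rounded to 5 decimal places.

0.10560

Geometric (trials to first success), p = 0.12.
P(Y = 2) = (1−p)^1 · p = 0.88 · 0.12 = 0.1056000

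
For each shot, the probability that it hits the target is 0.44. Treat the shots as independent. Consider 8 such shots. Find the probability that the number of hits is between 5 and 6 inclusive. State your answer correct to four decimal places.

X ~ Binomial(8, 0.44); P(5 ≤ X ≤ 6) = Σ C(8,k) p^k (1−p)^(8−k) over k:
  k=5: C(8,5)·0.44^5·0.56^3 = 0.162187
  k=6: C(8,6)·0.44^6·0.56^2 = 0.063716
Total = 0.225903

0.2259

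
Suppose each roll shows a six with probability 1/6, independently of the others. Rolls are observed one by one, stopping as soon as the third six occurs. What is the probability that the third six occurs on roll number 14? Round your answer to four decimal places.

0.0486

Y = trial on which the third success occurs; negative binomial, r=3, p=0.166667.
P(Y=14) = C(13,2) · p^3 · (1−p)^11
= 78 · 0.0046296 · 0.13459 = 0.048601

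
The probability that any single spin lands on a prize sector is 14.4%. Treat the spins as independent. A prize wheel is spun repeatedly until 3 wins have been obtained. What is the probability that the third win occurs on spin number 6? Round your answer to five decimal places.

Y = trial on which the third success occurs; negative binomial, r=3, p=0.144.
P(Y=6) = C(5,2) · p^3 · (1−p)^3
= 10 · 0.002986 · 0.62722 = 0.0187287

0.01873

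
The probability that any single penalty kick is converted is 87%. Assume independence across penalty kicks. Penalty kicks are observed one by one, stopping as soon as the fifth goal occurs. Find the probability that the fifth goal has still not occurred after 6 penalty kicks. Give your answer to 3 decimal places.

0.178

Needing more than 6 penalty kicks ⇔ fewer than 5 successes in the first 6. With X ~ Binomial(6, 0.87), P(Y > 6) = P(X ≤ 4).
  k=0: C(6,0)·0.87^0·0.13^6 = 0.00000
  k=1: C(6,1)·0.87^1·0.13^5 = 0.00019
  k=2: C(6,2)·0.87^2·0.13^4 = 0.00324
  k=3: C(6,3)·0.87^3·0.13^3 = 0.02893
  k=4: C(6,4)·0.87^4·0.13^2 = 0.14523
P(X ≤ 4) = 0.17761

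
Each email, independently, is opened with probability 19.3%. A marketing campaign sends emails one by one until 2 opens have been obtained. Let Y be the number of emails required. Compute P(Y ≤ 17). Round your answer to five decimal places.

Finishing within 17 emails ⇔ at least 2 successes in the first 17. With X ~ Binomial(17, 0.193), P(Y ≤ 17) = 1 − P(X ≤ 1).
  k=0: C(17,0)·0.193^0·0.807^17 = 0.0261126
  k=1: C(17,1)·0.193^1·0.807^16 = 0.1061653
1 − 0.1322779 = 0.8677221

0.86772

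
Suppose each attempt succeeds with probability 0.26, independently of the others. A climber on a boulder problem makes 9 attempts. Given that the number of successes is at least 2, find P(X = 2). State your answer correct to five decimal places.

X ~ Binomial(9, 0.26). Want P(X=2 | X≥2) = P(X=2) / P(X≥2).
P(X=2) = C(9,2)·0.26^2·0.74^7 = 0.2957136
P(X≥2) = 1 − 0.0665404 − 0.2104116 = 0.7230480
Ratio = 0.2957136 / 0.7230480 = 0.4089819

0.40898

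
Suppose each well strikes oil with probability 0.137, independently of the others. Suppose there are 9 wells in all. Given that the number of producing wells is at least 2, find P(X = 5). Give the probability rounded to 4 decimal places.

X ~ Binomial(9, 0.137). Want P(X=5 | X≥2) = P(X=5) / P(X≥2).
P(X=5) = C(9,5)·0.137^5·0.863^4 = 0.003373
P(X≥2) = 1 − 0.265520 − 0.379358 = 0.355122
Ratio = 0.003373 / 0.355122 = 0.009498

0.0095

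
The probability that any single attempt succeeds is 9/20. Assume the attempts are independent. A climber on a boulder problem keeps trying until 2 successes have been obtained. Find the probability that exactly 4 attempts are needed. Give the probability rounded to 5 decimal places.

Y = trial on which the second success occurs; negative binomial, r=2, p=0.45.
P(Y=4) = C(3,1) · p^2 · (1−p)^2
= 3 · 0.2025 · 0.3025 = 0.1837688

0.18377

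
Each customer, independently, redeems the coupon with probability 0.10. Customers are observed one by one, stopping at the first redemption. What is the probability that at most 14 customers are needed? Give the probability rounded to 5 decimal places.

0.77123

Y = number of customers to the first success; geometric, p = 0.10.
P(Y ≤ 14) = 1 − (1−p)^14 = 1 − 0.2287679 = 0.7712321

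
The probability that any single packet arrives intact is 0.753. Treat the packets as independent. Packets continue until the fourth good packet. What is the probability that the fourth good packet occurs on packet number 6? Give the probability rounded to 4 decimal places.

Y = trial on which the fourth success occurs; negative binomial, r=4, p=0.753.
P(Y=6) = C(5,3) · p^4 · (1−p)^2
= 10 · 0.3215 · 0.061009 = 0.196143

0.1961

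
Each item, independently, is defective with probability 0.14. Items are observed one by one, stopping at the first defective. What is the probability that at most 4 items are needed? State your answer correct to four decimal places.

Y = number of items to the first success; geometric, p = 0.14.
P(Y ≤ 4) = 1 − (1−p)^4 = 1 − 0.547008 = 0.452992

0.4530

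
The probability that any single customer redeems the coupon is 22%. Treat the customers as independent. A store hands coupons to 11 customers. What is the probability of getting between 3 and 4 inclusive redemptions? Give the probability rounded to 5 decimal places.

0.37651

X ~ Binomial(11, 0.22); P(3 ≤ X ≤ 4) = Σ C(11,k) p^k (1−p)^(11−k) over k:
  k=3: C(11,3)·0.22^3·0.78^8 = 0.2407181
  k=4: C(11,4)·0.22^4·0.78^7 = 0.1357897
Total = 0.3765079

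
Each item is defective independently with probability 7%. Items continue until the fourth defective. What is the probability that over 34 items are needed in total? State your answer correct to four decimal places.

0.7878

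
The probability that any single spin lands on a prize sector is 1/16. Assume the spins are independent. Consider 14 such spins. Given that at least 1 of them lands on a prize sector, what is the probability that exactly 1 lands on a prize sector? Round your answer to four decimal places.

0.6356

X ~ Binomial(14, 0.0625). Want P(X=1 | X≥1) = P(X=1) / P(X≥1).
P(X=1) = C(14,1)·0.0625^1·0.9375^13 = 0.378124
P(X≥1) = 1 − 0.405133 = 0.594867
Ratio = 0.378124 / 0.594867 = 0.635645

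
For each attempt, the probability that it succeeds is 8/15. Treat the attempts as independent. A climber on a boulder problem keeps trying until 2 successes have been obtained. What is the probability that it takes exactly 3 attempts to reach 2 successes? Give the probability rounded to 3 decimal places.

Y = trial on which the second success occurs; negative binomial, r=2, p=0.533333.
P(Y=3) = C(2,1) · p^2 · (1−p)^1
= 2 · 0.28444 · 0.46667 = 0.26548

0.265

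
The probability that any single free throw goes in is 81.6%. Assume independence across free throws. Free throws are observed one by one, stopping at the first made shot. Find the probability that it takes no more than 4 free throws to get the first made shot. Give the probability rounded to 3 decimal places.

Y = number of free throws to the first success; geometric, p = 0.816.
P(Y ≤ 4) = 1 − (1−p)^4 = 1 − 0.00115 = 0.99885

0.999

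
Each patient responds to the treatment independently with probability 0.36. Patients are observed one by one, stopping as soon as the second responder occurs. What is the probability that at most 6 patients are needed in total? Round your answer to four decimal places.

Finishing within 6 patients ⇔ at least 2 successes in the first 6. With X ~ Binomial(6, 0.36), P(Y ≤ 6) = 1 − P(X ≤ 1).
  k=0: C(6,0)·0.36^0·0.64^6 = 0.068719
  k=1: C(6,1)·0.36^1·0.64^5 = 0.231928
1 − 0.300648 = 0.699352

0.6994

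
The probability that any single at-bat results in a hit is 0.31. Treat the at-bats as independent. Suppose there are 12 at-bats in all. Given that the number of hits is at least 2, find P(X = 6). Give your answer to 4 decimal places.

X ~ Binomial(12, 0.31). Want P(X=6 | X≥2) = P(X=6) / P(X≥2).
P(X=6) = C(12,6)·0.31^6·0.69^6 = 0.088499
P(X≥2) = 1 − 0.011646 − 0.062789 = 0.925565
Ratio = 0.088499 / 0.925565 = 0.095616

0.0956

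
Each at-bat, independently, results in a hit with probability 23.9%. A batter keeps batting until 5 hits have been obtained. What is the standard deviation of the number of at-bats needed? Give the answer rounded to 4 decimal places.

Y = total at-bats until the fifth success; negative binomial with r=5, p=0.239.
SD(Y) = √[r(1−p)/p²] = √(66.612979) = 8.161677

8.1617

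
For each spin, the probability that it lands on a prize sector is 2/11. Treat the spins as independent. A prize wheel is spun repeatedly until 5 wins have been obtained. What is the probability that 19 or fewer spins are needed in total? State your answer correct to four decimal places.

Finishing within 19 spins ⇔ at least 5 successes in the first 19. With X ~ Binomial(19, 0.181818), P(Y ≤ 19) = 1 − P(X ≤ 4).
  k=0: C(19,0)·0.181818^0·0.818182^19 = 0.022088
  k=1: C(19,1)·0.181818^1·0.818182^18 = 0.093258
  k=2: C(19,2)·0.181818^2·0.818182^17 = 0.186517
  k=3: C(19,3)·0.181818^3·0.818182^16 = 0.234873
  k=4: C(19,4)·0.181818^4·0.818182^15 = 0.208776
1 − 0.745511 = 0.254489

0.2545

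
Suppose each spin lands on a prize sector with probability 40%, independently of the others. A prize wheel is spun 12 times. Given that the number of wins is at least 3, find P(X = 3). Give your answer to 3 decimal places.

X ~ Binomial(12, 0.40). Want P(X=3 | X≥3) = P(X=3) / P(X≥3).
P(X=3) = C(12,3)·0.40^3·0.60^9 = 0.14189
P(X≥3) = 1 − 0.00218 − 0.01741 − 0.06385 = 0.91656
Ratio = 0.14189 / 0.91656 = 0.15481

0.155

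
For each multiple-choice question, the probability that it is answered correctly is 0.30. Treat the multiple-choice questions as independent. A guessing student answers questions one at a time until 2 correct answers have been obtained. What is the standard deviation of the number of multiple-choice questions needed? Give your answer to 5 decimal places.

3.94405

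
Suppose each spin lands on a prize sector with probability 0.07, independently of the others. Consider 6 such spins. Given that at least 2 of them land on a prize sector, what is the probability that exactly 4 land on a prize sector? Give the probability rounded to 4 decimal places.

0.0051

X ~ Binomial(6, 0.07). Want P(X=4 | X≥2) = P(X=4) / P(X≥2).
P(X=4) = C(6,4)·0.07^4·0.93^2 = 0.000311
P(X≥2) = 1 − 0.646990 − 0.292189 = 0.060821
Ratio = 0.000311 / 0.060821 = 0.005122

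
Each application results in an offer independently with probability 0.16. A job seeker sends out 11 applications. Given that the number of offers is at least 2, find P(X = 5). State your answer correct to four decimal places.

X ~ Binomial(11, 0.16). Want P(X=5 | X≥2) = P(X=5) / P(X≥2).
P(X=5) = C(11,5)·0.16^5·0.84^6 = 0.017018
P(X≥2) = 1 − 0.146917 − 0.307826 = 0.545257
Ratio = 0.017018 / 0.545257 = 0.031212

0.0312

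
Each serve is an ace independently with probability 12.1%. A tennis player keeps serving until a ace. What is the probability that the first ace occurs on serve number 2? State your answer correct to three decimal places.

0.106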